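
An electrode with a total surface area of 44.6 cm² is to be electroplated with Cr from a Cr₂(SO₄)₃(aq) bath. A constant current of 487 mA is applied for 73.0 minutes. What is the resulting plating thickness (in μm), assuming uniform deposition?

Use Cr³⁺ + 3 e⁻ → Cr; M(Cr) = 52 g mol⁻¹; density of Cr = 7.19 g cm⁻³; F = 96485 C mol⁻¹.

11.9 μm

Q = I·t = 0.4870 × 4380.0 = 2133 C; n(e⁻) = 0.02211 mol.
n(Cr) = n(e⁻)/3 = 0.007369 mol, so m = 0.007369 × 52 = 0.3832 g.
Volume = m/ρ = 0.3832 / 7.19 = 0.05330 cm³.
Thickness = V/A = 0.05330 / 44.6 = 0.00119 cm = 11.9 μm.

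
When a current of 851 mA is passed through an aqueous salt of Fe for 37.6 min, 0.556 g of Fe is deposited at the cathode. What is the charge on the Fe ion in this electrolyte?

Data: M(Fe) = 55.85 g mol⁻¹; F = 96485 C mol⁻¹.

Q = I·t = 0.8510 A × 2256.0 s = 1920 C, so n(e⁻) = 1920/96485 = 0.01990 mol.
n(Fe) deposited = 0.556 / 55.85 = 0.009955 mol.
Electrons per atom = n(e⁻)/n(Fe) = 0.01990 / 0.009955 = 2.00 ≈ 2, so the ion is Fe²⁺.

+2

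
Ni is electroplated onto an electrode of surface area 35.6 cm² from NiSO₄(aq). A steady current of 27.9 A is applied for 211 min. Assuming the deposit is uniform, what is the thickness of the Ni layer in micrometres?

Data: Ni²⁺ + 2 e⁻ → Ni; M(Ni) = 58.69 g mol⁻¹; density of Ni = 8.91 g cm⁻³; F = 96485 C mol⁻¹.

3390 μm

Q = I·t = 27.90 × 12660 = 353200 C; n(e⁻) = 3.661 mol.
n(Ni) = n(e⁻)/2 = 1.830 mol, so m = 1.830 × 58.69 = 107.4 g.
Volume = m/ρ = 107.4 / 8.91 = 12.06 cm³.
Thickness = V/A = 12.06 / 35.6 = 0.339 cm = 3390 μm.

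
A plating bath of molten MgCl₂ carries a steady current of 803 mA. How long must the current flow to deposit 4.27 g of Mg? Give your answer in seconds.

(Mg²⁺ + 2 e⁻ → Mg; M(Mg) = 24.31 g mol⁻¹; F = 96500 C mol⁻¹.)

n(Mg) = m/M = 4.27 / 24.31 = 0.1756 mol.
Each Mg atom requires 2 electrons, so n(e⁻) = 2 × 0.1756 = 0.3513 mol.
Q = n(e⁻)·F = 0.3513 × 96500 = 33900 C.
t = Q/I = 33900 / 0.8030 A = 42220 s.

42200 s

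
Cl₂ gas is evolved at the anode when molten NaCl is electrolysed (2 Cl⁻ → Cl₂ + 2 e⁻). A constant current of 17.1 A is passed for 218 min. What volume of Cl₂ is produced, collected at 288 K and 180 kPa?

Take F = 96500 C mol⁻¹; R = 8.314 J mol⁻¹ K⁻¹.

Q = I·t = 17.10 A × 13080 s = 223700 C.
n(e⁻) = Q/F = 223700 / 96500 = 2.318 mol.
2 electrons are transferred per Cl₂ molecule, so n(Cl₂) = 2.318 / 2 = 1.159 mol.
V = nRT/P = (1.159 × 8.314 × 288) / (180 × 10³ Pa) = 0.0154 m³ = 15.4 L.

15.4 L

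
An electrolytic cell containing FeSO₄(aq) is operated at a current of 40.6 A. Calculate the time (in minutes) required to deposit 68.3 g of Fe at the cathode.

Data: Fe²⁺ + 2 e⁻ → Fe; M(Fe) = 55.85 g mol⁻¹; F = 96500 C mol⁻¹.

96.9 min

n(Fe) = m/M = 68.3 / 55.85 = 1.223 mol.
Each Fe atom requires 2 electrons, so n(e⁻) = 2 × 1.223 = 2.446 mol.
Q = n(e⁻)·F = 2.446 × 96500 = 236000 C.
t = Q/I = 236000 / 40.60 A = 5813 s = 96.9 min.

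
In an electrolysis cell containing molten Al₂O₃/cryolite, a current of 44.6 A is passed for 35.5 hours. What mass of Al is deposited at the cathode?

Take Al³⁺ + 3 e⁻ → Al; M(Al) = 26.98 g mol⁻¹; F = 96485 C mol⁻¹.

Q = I·t = 44.60 A × 127800 s = 5700000 C.
n(e⁻) = Q/F = 5700000 / 96485 = 59.08 mol.
Al³⁺ + 3 e⁻ → Al, so n(Al) = n(e⁻)/3 = 19.69 mol.
m = n·M = 19.69 × 26.98 = 531 g.

531 g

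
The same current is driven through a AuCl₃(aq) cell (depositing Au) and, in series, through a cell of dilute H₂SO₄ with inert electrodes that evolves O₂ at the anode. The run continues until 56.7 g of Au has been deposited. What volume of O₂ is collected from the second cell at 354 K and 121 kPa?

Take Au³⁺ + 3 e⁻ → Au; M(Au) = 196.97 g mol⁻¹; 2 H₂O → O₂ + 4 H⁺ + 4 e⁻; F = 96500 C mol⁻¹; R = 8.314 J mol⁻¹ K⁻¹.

5.25 L

n(Au) = 56.7 / 196.97 = 0.2879 mol, so n(e⁻) = 3 × 0.2879 = 0.8636 mol.
The cells are in series, so the same 0.8636 mol of electrons passes through the second cell.
2 H₂O → O₂ + 4 H⁺ + 4 e⁻ — 4 mol e⁻ per mol O₂, so n(O₂) = 0.8636/4 = 0.2159 mol.
V = nRT/P = (0.2159 × 8.314 × 354) / (121 × 10³) = 0.00525 m³ = 5.25 L.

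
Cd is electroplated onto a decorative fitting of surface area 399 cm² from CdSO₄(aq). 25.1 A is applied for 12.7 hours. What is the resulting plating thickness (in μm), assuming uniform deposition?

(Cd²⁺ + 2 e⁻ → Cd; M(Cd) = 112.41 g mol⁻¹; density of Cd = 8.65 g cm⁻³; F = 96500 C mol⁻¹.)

Q = I·t = 25.10 × 45720 = 1148000 C; n(e⁻) = 11.89 mol.
n(Cd) = n(e⁻)/2 = 5.946 mol, so m = 5.946 × 112.41 = 668.4 g.
Volume = m/ρ = 668.4 / 8.65 = 77.27 cm³.
Thickness = V/A = 77.27 / 399 = 0.194 cm = 1940 μm.

1940 μm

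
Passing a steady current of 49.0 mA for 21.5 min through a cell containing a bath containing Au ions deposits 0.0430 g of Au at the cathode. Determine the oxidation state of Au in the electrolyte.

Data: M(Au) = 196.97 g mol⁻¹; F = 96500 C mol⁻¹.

Q = I·t = 0.04900 A × 1290.0 s = 63.21 C, so n(e⁻) = 63.21/96500 = 0.0006550 mol.
n(Au) deposited = 0.0430 / 196.97 = 0.0002183 mol.
Electrons per atom = n(e⁻)/n(Au) = 0.0006550 / 0.0002183 = 3.00 ≈ 3, so the ion is Au³⁺.

+3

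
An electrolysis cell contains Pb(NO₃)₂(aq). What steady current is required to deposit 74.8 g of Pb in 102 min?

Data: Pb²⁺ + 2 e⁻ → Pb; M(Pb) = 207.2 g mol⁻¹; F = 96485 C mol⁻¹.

n(Pb) = 74.8 / 207.2 = 0.3610 mol.
n(e⁻) = 2 × 0.3610 = 0.7220 mol.
Q = n(e⁻)·F = 0.7220 × 96485 = 69660 C.
I = Q/t = 69660 / 6120.0 s = 11.4 A.

11.4 A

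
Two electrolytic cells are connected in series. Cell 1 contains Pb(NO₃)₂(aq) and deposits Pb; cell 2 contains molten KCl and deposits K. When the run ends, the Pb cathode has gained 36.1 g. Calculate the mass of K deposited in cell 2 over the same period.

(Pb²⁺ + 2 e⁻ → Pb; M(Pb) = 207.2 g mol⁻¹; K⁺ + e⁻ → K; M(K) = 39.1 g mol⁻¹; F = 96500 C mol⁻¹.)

13.6 g

n(Pb) = 36.1 / 207.2 = 0.1742 mol.
Since Pb²⁺ + 2 e⁻ → Pb, n(e⁻) passed = 2 × 0.1742 = 0.3485 mol.
Cells in series carry the same charge, so the same 0.3485 mol of electrons passes through cell 2.
K⁺ + e⁻ → K, so n(K) = 0.3485 / 1 = 0.3485 mol.
m(K) = 0.3485 × 39.1 = 13.6 g.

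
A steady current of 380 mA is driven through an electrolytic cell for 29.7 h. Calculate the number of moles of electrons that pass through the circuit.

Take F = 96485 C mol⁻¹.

Q = I·t = 0.3800 A × 106920 s = 40630 C.
n(e⁻) = Q/F = 40630 / 96485 = 0.421 mol.

0.421 mol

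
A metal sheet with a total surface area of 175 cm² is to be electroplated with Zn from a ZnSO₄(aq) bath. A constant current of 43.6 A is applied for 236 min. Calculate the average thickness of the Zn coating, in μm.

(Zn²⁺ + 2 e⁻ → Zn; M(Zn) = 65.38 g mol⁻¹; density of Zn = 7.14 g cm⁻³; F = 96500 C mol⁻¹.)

1670 μm

Q = I·t = 43.60 × 14160 = 617400 C; n(e⁻) = 6.398 mol.
n(Zn) = n(e⁻)/2 = 3.199 mol, so m = 3.199 × 65.38 = 209.1 g.
Volume = m/ρ = 209.1 / 7.14 = 29.29 cm³.
Thickness = V/A = 29.29 / 175 = 0.167 cm = 1670 μm.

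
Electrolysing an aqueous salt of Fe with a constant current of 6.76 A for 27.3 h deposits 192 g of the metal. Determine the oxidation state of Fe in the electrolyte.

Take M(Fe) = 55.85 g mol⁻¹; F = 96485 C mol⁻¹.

+2

Q = I·t = 6.760 A × 98280 s = 664400 C, so n(e⁻) = 664400/96485 = 6.886 mol.
n(Fe) deposited = 192 / 55.85 = 3.438 mol.
Electrons per atom = n(e⁻)/n(Fe) = 6.886 / 3.438 = 2.00 ≈ 2, so the ion is Fe²⁺.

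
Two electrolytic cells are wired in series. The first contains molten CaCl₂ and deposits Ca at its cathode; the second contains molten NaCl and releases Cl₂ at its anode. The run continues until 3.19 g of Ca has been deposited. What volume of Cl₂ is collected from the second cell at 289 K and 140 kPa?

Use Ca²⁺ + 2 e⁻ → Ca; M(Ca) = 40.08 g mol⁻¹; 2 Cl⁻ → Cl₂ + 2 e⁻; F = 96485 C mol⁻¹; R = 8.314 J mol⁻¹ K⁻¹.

1.37 L

n(Ca) = 3.19 / 40.08 = 0.07959 mol, so n(e⁻) = 2 × 0.07959 = 0.1592 mol.
The cells are in series, so the same 0.1592 mol of electrons passes through the second cell.
2 Cl⁻ → Cl₂ + 2 e⁻ — 2 mol e⁻ per mol Cl₂, so n(Cl₂) = 0.1592/2 = 0.07959 mol.
V = nRT/P = (0.07959 × 8.314 × 289) / (140 × 10³) = 0.00137 m³ = 1.37 L.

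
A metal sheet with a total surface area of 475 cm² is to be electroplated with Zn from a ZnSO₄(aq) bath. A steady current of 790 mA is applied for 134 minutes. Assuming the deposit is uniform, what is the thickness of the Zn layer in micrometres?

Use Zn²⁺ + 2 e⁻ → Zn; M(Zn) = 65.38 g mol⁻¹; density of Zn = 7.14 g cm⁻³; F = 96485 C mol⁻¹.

6.35 μm

Q = I·t = 0.7900 × 8040.0 = 6352 C; n(e⁻) = 0.06583 mol.
n(Zn) = n(e⁻)/2 = 0.03291 mol, so m = 0.03291 × 65.38 = 2.152 g.
Volume = m/ρ = 2.152 / 7.14 = 0.3014 cm³.
Thickness = V/A = 0.3014 / 475 = 6.35 × 10⁻⁴ cm = 6.35 μm.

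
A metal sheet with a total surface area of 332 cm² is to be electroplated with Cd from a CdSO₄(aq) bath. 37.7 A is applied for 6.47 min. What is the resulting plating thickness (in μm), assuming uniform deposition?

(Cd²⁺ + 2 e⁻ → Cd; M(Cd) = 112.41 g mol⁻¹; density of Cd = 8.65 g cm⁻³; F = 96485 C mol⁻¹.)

Q = I·t = 37.70 × 388.20 = 14640 C; n(e⁻) = 0.1517 mol.
n(Cd) = n(e⁻)/2 = 0.07584 mol, so m = 0.07584 × 112.41 = 8.525 g.
Volume = m/ρ = 8.525 / 8.65 = 0.9856 cm³.
Thickness = V/A = 0.9856 / 332 = 0.00297 cm = 29.7 μm.

29.7 μm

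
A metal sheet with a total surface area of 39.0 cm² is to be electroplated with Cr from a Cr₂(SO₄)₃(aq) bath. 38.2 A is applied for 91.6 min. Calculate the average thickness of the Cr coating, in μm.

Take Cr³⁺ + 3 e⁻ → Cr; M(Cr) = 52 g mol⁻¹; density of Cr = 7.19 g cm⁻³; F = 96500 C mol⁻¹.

Q = I·t = 38.20 × 5496.0 = 209900 C; n(e⁻) = 2.176 mol.
n(Cr) = n(e⁻)/3 = 0.7252 mol, so m = 0.7252 × 52 = 37.71 g.
Volume = m/ρ = 37.71 / 7.19 = 5.245 cm³.
Thickness = V/A = 5.245 / 39.0 = 0.134 cm = 1340 μm.

1340 μm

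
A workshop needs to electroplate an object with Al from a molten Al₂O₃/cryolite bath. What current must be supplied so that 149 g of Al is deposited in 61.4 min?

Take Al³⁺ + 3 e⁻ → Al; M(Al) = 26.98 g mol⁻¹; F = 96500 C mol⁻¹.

n(Al) = 149 / 26.98 = 5.523 mol.
n(e⁻) = 3 × 5.523 = 16.57 mol.
Q = n(e⁻)·F = 16.57 × 96500 = 1599000 C.
I = Q/t = 1599000 / 3684.0 s = 434 A.

434 A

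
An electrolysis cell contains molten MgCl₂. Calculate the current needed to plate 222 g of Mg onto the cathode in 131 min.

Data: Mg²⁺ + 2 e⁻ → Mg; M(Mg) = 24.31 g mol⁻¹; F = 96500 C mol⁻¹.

224 A

n(Mg) = 222 / 24.31 = 9.132 mol.
n(e⁻) = 2 × 9.132 = 18.26 mol.
Q = n(e⁻)·F = 18.26 × 96500 = 1762000 C.
I = Q/t = 1762000 / 7860.0 s = 224 A.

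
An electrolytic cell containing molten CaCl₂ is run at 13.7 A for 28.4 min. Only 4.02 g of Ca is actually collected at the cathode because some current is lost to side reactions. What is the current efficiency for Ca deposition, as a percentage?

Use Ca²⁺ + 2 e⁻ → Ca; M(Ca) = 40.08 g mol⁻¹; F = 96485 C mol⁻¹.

Q = I·t = 13.70 × 1704.0 = 23340 C; n(e⁻) = 23340/96485 = 0.2420 mol.
Theoretical n(Ca) = n(e⁻)/2 = 0.1210 mol, i.e. m_theo = 0.1210 × 40.08 = 4.849 g.
Efficiency = m_actual / m_theo = 4.02 / 4.849 = 82.9 %.

82.9 %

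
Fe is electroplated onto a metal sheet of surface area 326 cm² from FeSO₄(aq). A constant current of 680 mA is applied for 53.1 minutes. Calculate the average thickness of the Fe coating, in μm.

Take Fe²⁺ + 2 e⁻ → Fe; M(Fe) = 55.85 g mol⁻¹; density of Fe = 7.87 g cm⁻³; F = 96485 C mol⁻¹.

2.44 μm

Q = I·t = 0.6800 × 3186.0 = 2166 C; n(e⁻) = 0.02245 mol.
n(Fe) = n(e⁻)/2 = 0.01123 mol, so m = 0.01123 × 55.85 = 0.6270 g.
Volume = m/ρ = 0.6270 / 7.87 = 0.07967 cm³.
Thickness = V/A = 0.07967 / 326 = 2.44 × 10⁻⁴ cm = 2.44 μm.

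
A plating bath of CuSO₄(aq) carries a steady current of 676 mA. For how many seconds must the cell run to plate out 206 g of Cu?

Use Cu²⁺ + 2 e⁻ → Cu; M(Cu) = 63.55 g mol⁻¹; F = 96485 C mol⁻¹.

n(Cu) = m/M = 206 / 63.55 = 3.242 mol.
Each Cu atom requires 2 electrons, so n(e⁻) = 2 × 3.242 = 6.483 mol.
Q = n(e⁻)·F = 6.483 × 96485 = 625500 C.
t = Q/I = 625500 / 0.6760 A = 925300 s.

9.25 × 10⁵ s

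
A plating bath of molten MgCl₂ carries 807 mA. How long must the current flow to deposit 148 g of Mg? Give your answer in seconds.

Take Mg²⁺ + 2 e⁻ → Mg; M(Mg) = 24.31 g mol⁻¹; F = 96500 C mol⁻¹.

n(Mg) = m/M = 148 / 24.31 = 6.088 mol.
Each Mg atom requires 2 electrons, so n(e⁻) = 2 × 6.088 = 12.18 mol.
Q = n(e⁻)·F = 12.18 × 96500 = 1175000 C.
t = Q/I = 1175000 / 0.8070 A = 1456000 s.

1.46 × 10⁶ s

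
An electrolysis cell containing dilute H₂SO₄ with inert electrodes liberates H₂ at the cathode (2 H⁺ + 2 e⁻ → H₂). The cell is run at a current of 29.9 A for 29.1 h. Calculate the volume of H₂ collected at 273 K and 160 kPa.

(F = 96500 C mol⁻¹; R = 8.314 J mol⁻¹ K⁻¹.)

Q = I·t = 29.90 A × 104760 s = 3132000 C.
n(e⁻) = Q/F = 3132000 / 96500 = 32.46 mol.
2 electrons are transferred per H₂ molecule, so n(H₂) = 32.46 / 2 = 16.23 mol.
V = nRT/P = (16.23 × 8.314 × 273) / (160 × 10³ Pa) = 0.230 m³ = 230 L.

230 L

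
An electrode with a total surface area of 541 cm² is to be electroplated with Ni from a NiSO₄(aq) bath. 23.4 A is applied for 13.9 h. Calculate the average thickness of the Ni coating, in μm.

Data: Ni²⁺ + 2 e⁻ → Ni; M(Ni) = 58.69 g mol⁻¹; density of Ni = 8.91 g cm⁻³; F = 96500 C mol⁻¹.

739 μm

Q = I·t = 23.40 × 50040 = 1171000 C; n(e⁻) = 12.13 mol.
n(Ni) = n(e⁻)/2 = 6.067 mol, so m = 6.067 × 58.69 = 356.1 g.
Volume = m/ρ = 356.1 / 8.91 = 39.96 cm³.
Thickness = V/A = 39.96 / 541 = 0.0739 cm = 739 μm.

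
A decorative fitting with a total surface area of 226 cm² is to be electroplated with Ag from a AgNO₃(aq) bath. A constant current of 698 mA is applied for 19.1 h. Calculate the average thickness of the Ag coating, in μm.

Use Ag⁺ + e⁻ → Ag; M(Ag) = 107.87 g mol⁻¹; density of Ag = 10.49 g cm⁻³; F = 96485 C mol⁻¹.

226 μm

Q = I·t = 0.6980 × 68760 = 47990 C; n(e⁻) = 0.4974 mol.
n(Ag) = n(e⁻)/1 = 0.4974 mol, so m = 0.4974 × 107.87 = 53.66 g.
Volume = m/ρ = 53.66 / 10.49 = 5.115 cm³.
Thickness = V/A = 5.115 / 226 = 0.0226 cm = 226 μm.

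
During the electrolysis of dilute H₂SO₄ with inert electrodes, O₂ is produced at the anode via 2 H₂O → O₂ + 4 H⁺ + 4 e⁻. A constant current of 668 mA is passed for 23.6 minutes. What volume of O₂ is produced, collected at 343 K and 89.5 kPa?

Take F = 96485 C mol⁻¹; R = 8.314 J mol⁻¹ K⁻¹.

Q = I·t = 0.6680 A × 1416.0 s = 945.9 C.
n(e⁻) = Q/F = 945.9 / 96485 = 0.009803 mol.
4 electrons are transferred per O₂ molecule, so n(O₂) = 0.009803 / 4 = 0.002451 mol.
V = nRT/P = (0.002451 × 8.314 × 343) / (89.5 × 10³ Pa) = 7.81 × 10⁻⁵ m³ = 0.0781 L.

0.0781 L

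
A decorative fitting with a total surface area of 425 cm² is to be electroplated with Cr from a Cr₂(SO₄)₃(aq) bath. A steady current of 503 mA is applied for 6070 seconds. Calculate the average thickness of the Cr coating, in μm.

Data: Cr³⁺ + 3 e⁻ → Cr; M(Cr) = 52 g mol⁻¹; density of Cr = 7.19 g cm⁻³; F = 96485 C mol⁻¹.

Q = I·t = 0.5030 × 6070.0 = 3053 C; n(e⁻) = 0.03164 mol.
n(Cr) = n(e⁻)/3 = 0.01055 mol, so m = 0.01055 × 52 = 0.5485 g.
Volume = m/ρ = 0.5485 / 7.19 = 0.07629 cm³.
Thickness = V/A = 0.07629 / 425 = 1.79 × 10⁻⁴ cm = 1.79 μm.

1.79 μm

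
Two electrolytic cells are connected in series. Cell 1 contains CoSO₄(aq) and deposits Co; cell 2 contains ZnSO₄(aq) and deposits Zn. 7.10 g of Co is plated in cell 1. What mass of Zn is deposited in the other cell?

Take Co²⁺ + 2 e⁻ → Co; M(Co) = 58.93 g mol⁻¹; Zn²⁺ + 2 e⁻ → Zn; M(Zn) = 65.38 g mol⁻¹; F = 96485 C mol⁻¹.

n(Co) = 7.10 / 58.93 = 0.1205 mol.
Since Co²⁺ + 2 e⁻ → Co, n(e⁻) passed = 2 × 0.1205 = 0.2410 mol.
Cells in series carry the same charge, so the same 0.2410 mol of electrons passes through cell 2.
Zn²⁺ + 2 e⁻ → Zn, so n(Zn) = 0.2410 / 2 = 0.1205 mol.
m(Zn) = 0.1205 × 65.38 = 7.88 g.

7.88 g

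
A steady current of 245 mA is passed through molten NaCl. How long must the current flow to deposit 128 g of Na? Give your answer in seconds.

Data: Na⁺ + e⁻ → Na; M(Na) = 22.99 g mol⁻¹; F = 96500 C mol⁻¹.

n(Na) = m/M = 128 / 22.99 = 5.568 mol.
Each Na atom requires 1 electron, so n(e⁻) = 1 × 5.568 = 5.568 mol.
Q = n(e⁻)·F = 5.568 × 96500 = 537300 C.
t = Q/I = 537300 / 0.2450 A = 2193000 s.

2.19 × 10⁶ s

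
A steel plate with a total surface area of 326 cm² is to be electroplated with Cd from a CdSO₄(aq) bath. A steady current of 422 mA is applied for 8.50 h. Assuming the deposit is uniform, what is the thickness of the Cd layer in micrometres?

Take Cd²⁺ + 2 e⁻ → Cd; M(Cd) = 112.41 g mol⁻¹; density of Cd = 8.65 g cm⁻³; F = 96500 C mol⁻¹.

Q = I·t = 0.4220 × 30600 = 12910 C; n(e⁻) = 0.1338 mol.
n(Cd) = n(e⁻)/2 = 0.06691 mol, so m = 0.06691 × 112.41 = 7.521 g.
Volume = m/ρ = 7.521 / 8.65 = 0.8695 cm³.
Thickness = V/A = 0.8695 / 326 = 0.00267 cm = 26.7 μm.

26.7 μm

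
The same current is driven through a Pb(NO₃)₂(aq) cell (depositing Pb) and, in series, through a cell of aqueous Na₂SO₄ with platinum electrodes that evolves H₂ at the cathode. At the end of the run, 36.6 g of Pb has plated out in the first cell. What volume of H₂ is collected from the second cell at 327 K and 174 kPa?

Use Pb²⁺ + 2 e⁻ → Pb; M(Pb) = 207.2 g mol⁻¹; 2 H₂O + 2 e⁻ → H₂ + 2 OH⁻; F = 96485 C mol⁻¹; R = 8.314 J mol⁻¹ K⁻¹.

n(Pb) = 36.6 / 207.2 = 0.1766 mol, so n(e⁻) = 2 × 0.1766 = 0.3533 mol.
The cells are in series, so the same 0.3533 mol of electrons passes through the second cell.
2 H₂O + 2 e⁻ → H₂ + 2 OH⁻ — 2 mol e⁻ per mol H₂, so n(H₂) = 0.3533/2 = 0.1766 mol.
V = nRT/P = (0.1766 × 8.314 × 327) / (174 × 10³) = 0.00276 m³ = 2.76 L.

2.76 L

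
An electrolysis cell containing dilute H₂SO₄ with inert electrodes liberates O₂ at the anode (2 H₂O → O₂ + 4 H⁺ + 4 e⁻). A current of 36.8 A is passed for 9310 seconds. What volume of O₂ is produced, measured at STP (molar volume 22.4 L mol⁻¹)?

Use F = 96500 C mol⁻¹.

19.9 L

Q = I·t = 36.80 A × 9310.0 s = 342600 C.
n(e⁻) = Q/F = 342600 / 96500 = 3.550 mol.
4 electrons are transferred per O₂ molecule, so n(O₂) = 3.550 / 4 = 0.8876 mol.
V = n × V_m = 0.8876 × 22.4 = 19.9 L.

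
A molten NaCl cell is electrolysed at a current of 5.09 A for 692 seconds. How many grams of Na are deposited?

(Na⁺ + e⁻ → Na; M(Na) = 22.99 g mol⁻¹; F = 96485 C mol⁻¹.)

0.839 g

Q = I·t = 5.090 A × 692.00 s = 3522 C.
n(e⁻) = Q/F = 3522 / 96485 = 0.03651 mol.
Na⁺ + e⁻ → Na, so n(Na) = n(e⁻)/1 = 0.03651 mol.
m = n·M = 0.03651 × 22.99 = 0.839 g.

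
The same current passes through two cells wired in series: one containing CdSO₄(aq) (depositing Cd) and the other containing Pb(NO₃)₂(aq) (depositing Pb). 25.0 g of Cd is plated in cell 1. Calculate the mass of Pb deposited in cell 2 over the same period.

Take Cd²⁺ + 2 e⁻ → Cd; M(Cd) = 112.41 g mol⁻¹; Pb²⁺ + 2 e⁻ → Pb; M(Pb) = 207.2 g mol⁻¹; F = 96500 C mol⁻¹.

n(Cd) = 25.0 / 112.41 = 0.2224 mol.
Since Cd²⁺ + 2 e⁻ → Cd, n(e⁻) passed = 2 × 0.2224 = 0.4448 mol.
Cells in series carry the same charge, so the same 0.4448 mol of electrons passes through cell 2.
Pb²⁺ + 2 e⁻ → Pb, so n(Pb) = 0.4448 / 2 = 0.2224 mol.
m(Pb) = 0.2224 × 207.2 = 46.1 g.

46.1 g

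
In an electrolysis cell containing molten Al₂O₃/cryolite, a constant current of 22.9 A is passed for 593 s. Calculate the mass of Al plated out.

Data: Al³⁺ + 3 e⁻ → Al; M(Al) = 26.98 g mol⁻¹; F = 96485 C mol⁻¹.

Q = I·t = 22.90 A × 593.00 s = 13580 C.
n(e⁻) = Q/F = 13580 / 96485 = 0.1407 mol.
Al³⁺ + 3 e⁻ → Al, so n(Al) = n(e⁻)/3 = 0.04691 mol.
m = n·M = 0.04691 × 26.98 = 1.27 g.

1.27 g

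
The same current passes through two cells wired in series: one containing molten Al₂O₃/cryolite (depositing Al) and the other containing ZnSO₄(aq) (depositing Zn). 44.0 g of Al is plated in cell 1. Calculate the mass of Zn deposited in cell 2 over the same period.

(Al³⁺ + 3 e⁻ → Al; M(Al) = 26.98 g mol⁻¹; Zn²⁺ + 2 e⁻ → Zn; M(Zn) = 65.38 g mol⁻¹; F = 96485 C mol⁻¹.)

160 g

n(Al) = 44.0 / 26.98 = 1.631 mol.
Since Al³⁺ + 3 e⁻ → Al, n(e⁻) passed = 3 × 1.631 = 4.893 mol.
Cells in series carry the same charge, so the same 4.893 mol of electrons passes through cell 2.
Zn²⁺ + 2 e⁻ → Zn, so n(Zn) = 4.893 / 2 = 2.446 mol.
m(Zn) = 2.446 × 65.38 = 160 g.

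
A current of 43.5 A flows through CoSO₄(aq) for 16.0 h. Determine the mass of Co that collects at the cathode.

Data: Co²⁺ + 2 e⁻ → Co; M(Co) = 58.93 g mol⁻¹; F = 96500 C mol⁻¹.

765 g

Q = I·t = 43.50 A × 57600 s = 2506000 C.
n(e⁻) = Q/F = 2506000 / 96500 = 25.96 mol.
Co²⁺ + 2 e⁻ → Co, so n(Co) = n(e⁻)/2 = 12.98 mol.
m = n·M = 12.98 × 58.93 = 765 g.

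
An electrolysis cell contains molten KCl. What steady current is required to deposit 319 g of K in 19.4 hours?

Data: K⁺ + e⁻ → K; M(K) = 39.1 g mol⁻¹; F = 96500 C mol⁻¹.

n(K) = 319 / 39.1 = 8.159 mol.
n(e⁻) = 1 × 8.159 = 8.159 mol.
Q = n(e⁻)·F = 8.159 × 96500 = 787300 C.
I = Q/t = 787300 / 69840 s = 11.3 A.

11.3 A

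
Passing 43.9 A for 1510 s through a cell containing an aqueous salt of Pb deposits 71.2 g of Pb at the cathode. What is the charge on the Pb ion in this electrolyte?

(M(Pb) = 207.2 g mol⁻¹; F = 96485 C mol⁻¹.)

Q = I·t = 43.90 A × 1510.0 s = 66290 C, so n(e⁻) = 66290/96485 = 0.6870 mol.
n(Pb) deposited = 71.2 / 207.2 = 0.3436 mol.
Electrons per atom = n(e⁻)/n(Pb) = 0.6870 / 0.3436 = 2.00 ≈ 2, so the ion is Pb²⁺.

+2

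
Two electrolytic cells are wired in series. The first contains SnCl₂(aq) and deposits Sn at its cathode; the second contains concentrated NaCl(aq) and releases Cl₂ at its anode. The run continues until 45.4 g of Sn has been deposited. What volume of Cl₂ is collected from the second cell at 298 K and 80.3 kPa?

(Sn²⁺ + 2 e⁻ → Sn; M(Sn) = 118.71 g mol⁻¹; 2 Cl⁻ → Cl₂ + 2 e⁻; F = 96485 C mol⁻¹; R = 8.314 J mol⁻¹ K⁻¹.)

11.8 L

n(Sn) = 45.4 / 118.71 = 0.3824 mol, so n(e⁻) = 2 × 0.3824 = 0.7649 mol.
The cells are in series, so the same 0.7649 mol of electrons passes through the second cell.
2 Cl⁻ → Cl₂ + 2 e⁻ — 2 mol e⁻ per mol Cl₂, so n(Cl₂) = 0.7649/2 = 0.3824 mol.
V = nRT/P = (0.3824 × 8.314 × 298) / (80.3 × 10³) = 0.0118 m³ = 11.8 L.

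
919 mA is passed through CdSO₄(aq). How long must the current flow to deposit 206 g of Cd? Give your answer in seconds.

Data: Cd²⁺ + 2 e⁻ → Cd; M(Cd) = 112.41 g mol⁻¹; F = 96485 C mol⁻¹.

3.85 × 10⁵ s

n(Cd) = m/M = 206 / 112.41 = 1.833 mol.
Each Cd atom requires 2 electrons, so n(e⁻) = 2 × 1.833 = 3.665 mol.
Q = n(e⁻)·F = 3.665 × 96485 = 353600 C.
t = Q/I = 353600 / 0.9190 A = 384800 s.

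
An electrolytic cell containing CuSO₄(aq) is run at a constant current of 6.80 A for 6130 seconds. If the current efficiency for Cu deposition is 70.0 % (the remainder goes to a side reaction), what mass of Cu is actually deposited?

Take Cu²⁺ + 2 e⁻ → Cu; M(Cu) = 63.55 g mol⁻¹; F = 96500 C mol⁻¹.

9.61 g

Q = I·t = 6.800 × 6130.0 = 41680 C.
n(e⁻) = 41680/96500 = 0.4320 mol; theoretically n(Cu) = 0.4320/2 = 0.2160 mol, m_theo = 13.73 g.
At 70.0 % efficiency, m_actual = 0.700 × 13.73 = 9.61 g.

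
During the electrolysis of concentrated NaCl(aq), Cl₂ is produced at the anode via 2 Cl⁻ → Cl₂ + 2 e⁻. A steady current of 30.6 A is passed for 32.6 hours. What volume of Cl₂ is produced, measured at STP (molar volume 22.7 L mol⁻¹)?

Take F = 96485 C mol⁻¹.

Q = I·t = 30.60 A × 117360 s = 3591000 C.
n(e⁻) = Q/F = 3591000 / 96485 = 37.22 mol.
2 electrons are transferred per Cl₂ molecule, so n(Cl₂) = 37.22 / 2 = 18.61 mol.
V = n × V_m = 18.61 × 22.7 = 422 L.

422 L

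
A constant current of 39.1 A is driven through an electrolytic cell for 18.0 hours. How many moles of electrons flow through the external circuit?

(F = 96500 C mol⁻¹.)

26.3 mol

Q = I·t = 39.10 A × 64800 s = 2534000 C.
n(e⁻) = Q/F = 2534000 / 96500 = 26.3 mol.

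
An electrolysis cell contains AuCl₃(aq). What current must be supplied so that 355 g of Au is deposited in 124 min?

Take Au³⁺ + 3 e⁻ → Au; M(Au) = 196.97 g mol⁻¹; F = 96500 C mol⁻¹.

70.1 A

n(Au) = 355 / 196.97 = 1.802 mol.
n(e⁻) = 3 × 1.802 = 5.407 mol.
Q = n(e⁻)·F = 5.407 × 96500 = 521800 C.
I = Q/t = 521800 / 7440.0 s = 70.1 A.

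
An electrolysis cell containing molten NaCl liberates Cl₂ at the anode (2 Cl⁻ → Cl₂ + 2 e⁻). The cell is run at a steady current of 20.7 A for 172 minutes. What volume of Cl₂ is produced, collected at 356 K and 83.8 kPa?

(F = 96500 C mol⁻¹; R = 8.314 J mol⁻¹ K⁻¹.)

39.1 L

Q = I·t = 20.70 A × 10320 s = 213600 C.
n(e⁻) = Q/F = 213600 / 96500 = 2.214 mol.
2 electrons are transferred per Cl₂ molecule, so n(Cl₂) = 2.214 / 2 = 1.107 mol.
V = nRT/P = (1.107 × 8.314 × 356) / (83.8 × 10³ Pa) = 0.0391 m³ = 39.1 L.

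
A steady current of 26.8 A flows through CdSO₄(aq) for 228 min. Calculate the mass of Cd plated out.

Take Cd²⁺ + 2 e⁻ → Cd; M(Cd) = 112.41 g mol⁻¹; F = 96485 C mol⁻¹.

214 g

Q = I·t = 26.80 A × 13680 s = 366600 C.
n(e⁻) = Q/F = 366600 / 96485 = 3.800 mol.
Cd²⁺ + 2 e⁻ → Cd, so n(Cd) = n(e⁻)/2 = 1.900 mol.
m = n·M = 1.900 × 112.41 = 214 g.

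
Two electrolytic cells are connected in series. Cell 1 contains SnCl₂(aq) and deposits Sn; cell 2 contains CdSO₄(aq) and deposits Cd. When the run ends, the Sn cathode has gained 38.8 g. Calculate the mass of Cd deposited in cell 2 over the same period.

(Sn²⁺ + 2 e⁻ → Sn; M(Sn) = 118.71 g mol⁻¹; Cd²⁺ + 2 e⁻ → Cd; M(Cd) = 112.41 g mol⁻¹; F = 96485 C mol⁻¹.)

36.7 g

n(Sn) = 38.8 / 118.71 = 0.3268 mol.
Since Sn²⁺ + 2 e⁻ → Sn, n(e⁻) passed = 2 × 0.3268 = 0.6537 mol.
Cells in series carry the same charge, so the same 0.6537 mol of electrons passes through cell 2.
Cd²⁺ + 2 e⁻ → Cd, so n(Cd) = 0.6537 / 2 = 0.3268 mol.
m(Cd) = 0.3268 × 112.41 = 36.7 g.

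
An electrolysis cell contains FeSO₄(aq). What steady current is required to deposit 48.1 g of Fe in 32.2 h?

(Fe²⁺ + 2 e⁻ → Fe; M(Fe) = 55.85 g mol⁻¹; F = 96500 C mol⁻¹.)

1.43 A

n(Fe) = 48.1 / 55.85 = 0.8612 mol.
n(e⁻) = 2 × 0.8612 = 1.722 mol.
Q = n(e⁻)·F = 1.722 × 96500 = 166200 C.
I = Q/t = 166200 / 115920 s = 1.43 A.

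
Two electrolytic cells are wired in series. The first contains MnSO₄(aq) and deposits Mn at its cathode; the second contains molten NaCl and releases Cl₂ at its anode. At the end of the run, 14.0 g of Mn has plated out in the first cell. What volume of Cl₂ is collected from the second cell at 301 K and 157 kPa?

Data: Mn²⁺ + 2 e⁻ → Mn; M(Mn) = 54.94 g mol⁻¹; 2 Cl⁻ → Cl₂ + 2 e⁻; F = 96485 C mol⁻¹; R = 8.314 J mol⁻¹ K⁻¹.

4.06 L

n(Mn) = 14.0 / 54.94 = 0.2548 mol, so n(e⁻) = 2 × 0.2548 = 0.5096 mol.
The cells are in series, so the same 0.5096 mol of electrons passes through the second cell.
2 Cl⁻ → Cl₂ + 2 e⁻ — 2 mol e⁻ per mol Cl₂, so n(Cl₂) = 0.5096/2 = 0.2548 mol.
V = nRT/P = (0.2548 × 8.314 × 301) / (157 × 10³) = 0.00406 m³ = 4.06 L.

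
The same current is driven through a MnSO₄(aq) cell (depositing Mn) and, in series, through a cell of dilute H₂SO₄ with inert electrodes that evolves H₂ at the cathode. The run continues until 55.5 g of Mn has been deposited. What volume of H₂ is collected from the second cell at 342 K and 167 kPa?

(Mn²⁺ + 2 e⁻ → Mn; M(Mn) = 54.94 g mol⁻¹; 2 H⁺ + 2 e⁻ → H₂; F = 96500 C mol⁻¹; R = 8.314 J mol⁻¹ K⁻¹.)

n(Mn) = 55.5 / 54.94 = 1.010 mol, so n(e⁻) = 2 × 1.010 = 2.020 mol.
The cells are in series, so the same 2.020 mol of electrons passes through the second cell.
2 H⁺ + 2 e⁻ → H₂ — 2 mol e⁻ per mol H₂, so n(H₂) = 2.020/2 = 1.010 mol.
V = nRT/P = (1.010 × 8.314 × 342) / (167 × 10³) = 0.0172 m³ = 17.2 L.

17.2 L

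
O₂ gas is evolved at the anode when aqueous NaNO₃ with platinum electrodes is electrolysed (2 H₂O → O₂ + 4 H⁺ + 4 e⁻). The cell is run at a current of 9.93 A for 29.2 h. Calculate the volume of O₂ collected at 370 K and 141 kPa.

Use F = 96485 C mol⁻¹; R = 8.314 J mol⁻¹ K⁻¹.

Q = I·t = 9.930 A × 105120 s = 1044000 C.
n(e⁻) = Q/F = 1044000 / 96485 = 10.82 mol.
4 electrons are transferred per O₂ molecule, so n(O₂) = 10.82 / 4 = 2.705 mol.
V = nRT/P = (2.705 × 8.314 × 370) / (141 × 10³ Pa) = 0.0590 m³ = 59.0 L.

59.0 L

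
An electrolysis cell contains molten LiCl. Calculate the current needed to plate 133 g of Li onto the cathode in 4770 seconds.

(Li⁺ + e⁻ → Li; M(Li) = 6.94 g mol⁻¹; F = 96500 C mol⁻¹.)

388 A

n(Li) = 133 / 6.94 = 19.16 mol.
n(e⁻) = 1 × 19.16 = 19.16 mol.
Q = n(e⁻)·F = 19.16 × 96500 = 1849000 C.
I = Q/t = 1849000 / 4770.0 s = 388 A.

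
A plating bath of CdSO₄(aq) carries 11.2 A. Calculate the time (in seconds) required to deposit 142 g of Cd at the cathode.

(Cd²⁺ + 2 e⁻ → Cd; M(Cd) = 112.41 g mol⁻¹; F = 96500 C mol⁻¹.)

n(Cd) = m/M = 142 / 112.41 = 1.263 mol.
Each Cd atom requires 2 electrons, so n(e⁻) = 2 × 1.263 = 2.526 mol.
Q = n(e⁻)·F = 2.526 × 96500 = 243800 C.
t = Q/I = 243800 / 11.20 A = 21770 s.

21800 s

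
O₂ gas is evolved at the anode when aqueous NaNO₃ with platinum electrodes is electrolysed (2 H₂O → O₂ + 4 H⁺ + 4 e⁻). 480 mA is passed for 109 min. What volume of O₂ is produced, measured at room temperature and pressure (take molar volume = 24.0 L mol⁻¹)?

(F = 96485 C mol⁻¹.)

0.195 L

Q = I·t = 0.4800 A × 6540.0 s = 3139 C.
n(e⁻) = Q/F = 3139 / 96485 = 0.03254 mol.
4 electrons are transferred per O₂ molecule, so n(O₂) = 0.03254 / 4 = 0.008134 mol.
V = n × V_m = 0.008134 × 24.0 = 0.195 L.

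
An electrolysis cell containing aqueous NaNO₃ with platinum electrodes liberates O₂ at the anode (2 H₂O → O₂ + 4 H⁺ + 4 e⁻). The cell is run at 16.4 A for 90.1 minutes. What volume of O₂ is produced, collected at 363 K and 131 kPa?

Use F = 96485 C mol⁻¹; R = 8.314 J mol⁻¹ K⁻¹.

5.29 L

Q = I·t = 16.40 A × 5406.0 s = 88660 C.
n(e⁻) = Q/F = 88660 / 96485 = 0.9189 mol.
4 electrons are transferred per O₂ molecule, so n(O₂) = 0.9189 / 4 = 0.2297 mol.
V = nRT/P = (0.2297 × 8.314 × 363) / (131 × 10³ Pa) = 0.00529 m³ = 5.29 L.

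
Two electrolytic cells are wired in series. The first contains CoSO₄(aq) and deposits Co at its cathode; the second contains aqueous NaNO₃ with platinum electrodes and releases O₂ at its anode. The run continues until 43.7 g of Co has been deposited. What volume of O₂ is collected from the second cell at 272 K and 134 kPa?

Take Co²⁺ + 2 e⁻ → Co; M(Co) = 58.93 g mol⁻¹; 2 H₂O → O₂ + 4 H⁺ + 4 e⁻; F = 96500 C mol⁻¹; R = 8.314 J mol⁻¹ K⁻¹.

6.26 L

n(Co) = 43.7 / 58.93 = 0.7416 mol, so n(e⁻) = 2 × 0.7416 = 1.483 mol.
The cells are in series, so the same 1.483 mol of electrons passes through the second cell.
2 H₂O → O₂ + 4 H⁺ + 4 e⁻ — 4 mol e⁻ per mol O₂, so n(O₂) = 1.483/4 = 0.3708 mol.
V = nRT/P = (0.3708 × 8.314 × 272) / (134 × 10³) = 0.00626 m³ = 6.26 L.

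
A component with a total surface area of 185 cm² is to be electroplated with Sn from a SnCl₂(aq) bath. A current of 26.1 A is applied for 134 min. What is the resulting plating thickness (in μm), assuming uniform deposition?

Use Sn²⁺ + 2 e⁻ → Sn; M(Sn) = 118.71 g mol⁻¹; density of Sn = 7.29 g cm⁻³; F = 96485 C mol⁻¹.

957 μm

Q = I·t = 26.10 × 8040.0 = 209800 C; n(e⁻) = 2.175 mol.
n(Sn) = n(e⁻)/2 = 1.087 mol, so m = 1.087 × 118.71 = 129.1 g.
Volume = m/ρ = 129.1 / 7.29 = 17.71 cm³.
Thickness = V/A = 17.71 / 185 = 0.0957 cm = 957 μm.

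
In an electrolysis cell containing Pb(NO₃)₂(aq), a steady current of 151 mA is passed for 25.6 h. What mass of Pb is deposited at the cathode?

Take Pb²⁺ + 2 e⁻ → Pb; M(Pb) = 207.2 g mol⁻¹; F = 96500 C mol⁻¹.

14.9 g

Q = I·t = 0.1510 A × 92160 s = 13920 C.
n(e⁻) = Q/F = 13920 / 96500 = 0.1442 mol.
Pb²⁺ + 2 e⁻ → Pb, so n(Pb) = n(e⁻)/2 = 0.07210 mol.
m = n·M = 0.07210 × 207.2 = 14.9 g.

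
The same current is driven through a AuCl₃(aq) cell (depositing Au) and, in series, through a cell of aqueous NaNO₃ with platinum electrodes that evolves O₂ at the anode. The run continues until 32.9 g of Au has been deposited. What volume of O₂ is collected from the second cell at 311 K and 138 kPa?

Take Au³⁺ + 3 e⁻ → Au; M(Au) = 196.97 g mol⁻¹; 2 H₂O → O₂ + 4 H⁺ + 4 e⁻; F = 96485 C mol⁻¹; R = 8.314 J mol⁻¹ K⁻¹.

n(Au) = 32.9 / 196.97 = 0.1670 mol, so n(e⁻) = 3 × 0.1670 = 0.5011 mol.
The cells are in series, so the same 0.5011 mol of electrons passes through the second cell.
2 H₂O → O₂ + 4 H⁺ + 4 e⁻ — 4 mol e⁻ per mol O₂, so n(O₂) = 0.5011/4 = 0.1253 mol.
V = nRT/P = (0.1253 × 8.314 × 311) / (138 × 10³) = 0.00235 m³ = 2.35 L.

2.35 L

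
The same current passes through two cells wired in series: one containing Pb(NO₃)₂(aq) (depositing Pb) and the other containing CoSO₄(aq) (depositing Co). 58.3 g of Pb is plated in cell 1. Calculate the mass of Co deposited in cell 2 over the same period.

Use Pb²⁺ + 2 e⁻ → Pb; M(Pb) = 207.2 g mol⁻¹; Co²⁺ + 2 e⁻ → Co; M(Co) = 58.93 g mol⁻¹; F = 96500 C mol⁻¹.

n(Pb) = 58.3 / 207.2 = 0.2814 mol.
Since Pb²⁺ + 2 e⁻ → Pb, n(e⁻) passed = 2 × 0.2814 = 0.5627 mol.
Cells in series carry the same charge, so the same 0.5627 mol of electrons passes through cell 2.
Co²⁺ + 2 e⁻ → Co, so n(Co) = 0.5627 / 2 = 0.2814 mol.
m(Co) = 0.2814 × 58.93 = 16.6 g.

16.6 g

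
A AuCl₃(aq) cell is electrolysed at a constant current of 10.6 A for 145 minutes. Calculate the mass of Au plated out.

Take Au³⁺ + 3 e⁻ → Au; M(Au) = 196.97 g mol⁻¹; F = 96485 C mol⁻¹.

62.8 g

Q = I·t = 10.60 A × 8700.0 s = 92220 C.
n(e⁻) = Q/F = 92220 / 96485 = 0.9558 mol.
Au³⁺ + 3 e⁻ → Au, so n(Au) = n(e⁻)/3 = 0.3186 mol.
m = n·M = 0.3186 × 196.97 = 62.8 g.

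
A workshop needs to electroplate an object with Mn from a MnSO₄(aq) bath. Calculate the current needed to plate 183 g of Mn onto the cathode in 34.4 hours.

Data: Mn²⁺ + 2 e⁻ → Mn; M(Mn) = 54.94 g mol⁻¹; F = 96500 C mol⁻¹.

n(Mn) = 183 / 54.94 = 3.331 mol.
n(e⁻) = 2 × 3.331 = 6.662 mol.
Q = n(e⁻)·F = 6.662 × 96500 = 642900 C.
I = Q/t = 642900 / 123840 s = 5.19 A.

5.19 A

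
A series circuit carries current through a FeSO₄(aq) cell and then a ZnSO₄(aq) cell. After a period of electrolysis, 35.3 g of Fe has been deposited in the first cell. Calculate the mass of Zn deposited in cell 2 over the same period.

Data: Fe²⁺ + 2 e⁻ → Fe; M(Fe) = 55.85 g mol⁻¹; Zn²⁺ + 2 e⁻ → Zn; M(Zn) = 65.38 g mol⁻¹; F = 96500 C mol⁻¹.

n(Fe) = 35.3 / 55.85 = 0.6321 mol.
Since Fe²⁺ + 2 e⁻ → Fe, n(e⁻) passed = 2 × 0.6321 = 1.264 mol.
Cells in series carry the same charge, so the same 1.264 mol of electrons passes through cell 2.
Zn²⁺ + 2 e⁻ → Zn, so n(Zn) = 1.264 / 2 = 0.6321 mol.
m(Zn) = 0.6321 × 65.38 = 41.3 g.

41.3 g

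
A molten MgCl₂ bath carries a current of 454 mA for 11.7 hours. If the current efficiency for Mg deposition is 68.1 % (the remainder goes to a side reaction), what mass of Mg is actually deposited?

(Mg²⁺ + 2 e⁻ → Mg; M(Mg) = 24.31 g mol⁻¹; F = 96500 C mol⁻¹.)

Q = I·t = 0.4540 × 42120 = 19120 C.
n(e⁻) = 19120/96500 = 0.1982 mol; theoretically n(Mg) = 0.1982/2 = 0.09908 mol, m_theo = 2.409 g.
At 68.1 % efficiency, m_actual = 0.681 × 2.409 = 1.64 g.

1.64 g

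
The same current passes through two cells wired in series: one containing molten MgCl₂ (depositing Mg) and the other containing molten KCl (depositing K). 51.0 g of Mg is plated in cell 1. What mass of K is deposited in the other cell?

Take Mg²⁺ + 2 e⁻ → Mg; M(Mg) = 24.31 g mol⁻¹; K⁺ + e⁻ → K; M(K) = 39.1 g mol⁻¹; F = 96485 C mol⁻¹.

n(Mg) = 51.0 / 24.31 = 2.098 mol.
Since Mg²⁺ + 2 e⁻ → Mg, n(e⁻) passed = 2 × 2.098 = 4.196 mol.
Cells in series carry the same charge, so the same 4.196 mol of electrons passes through cell 2.
K⁺ + e⁻ → K, so n(K) = 4.196 / 1 = 4.196 mol.
m(K) = 4.196 × 39.1 = 164 g.

164 g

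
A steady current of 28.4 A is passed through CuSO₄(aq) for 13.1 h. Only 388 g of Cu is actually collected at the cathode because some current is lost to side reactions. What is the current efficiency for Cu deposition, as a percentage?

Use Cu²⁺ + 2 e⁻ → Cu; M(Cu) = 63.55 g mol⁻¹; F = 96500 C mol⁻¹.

Q = I·t = 28.40 × 47160 = 1339000 C; n(e⁻) = 1339000/96500 = 13.88 mol.
Theoretical n(Cu) = n(e⁻)/2 = 6.940 mol, i.e. m_theo = 6.940 × 63.55 = 441.0 g.
Efficiency = m_actual / m_theo = 388 / 441.0 = 88.0 %.

88.0 %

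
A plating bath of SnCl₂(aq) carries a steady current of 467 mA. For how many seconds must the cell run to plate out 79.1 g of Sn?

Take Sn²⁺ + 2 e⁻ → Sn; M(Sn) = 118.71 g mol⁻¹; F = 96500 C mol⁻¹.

n(Sn) = m/M = 79.1 / 118.71 = 0.6663 mol.
Each Sn atom requires 2 electrons, so n(e⁻) = 2 × 0.6663 = 1.333 mol.
Q = n(e⁻)·F = 1.333 × 96500 = 128600 C.
t = Q/I = 128600 / 0.4670 A = 275400 s.

2.75 × 10⁵ s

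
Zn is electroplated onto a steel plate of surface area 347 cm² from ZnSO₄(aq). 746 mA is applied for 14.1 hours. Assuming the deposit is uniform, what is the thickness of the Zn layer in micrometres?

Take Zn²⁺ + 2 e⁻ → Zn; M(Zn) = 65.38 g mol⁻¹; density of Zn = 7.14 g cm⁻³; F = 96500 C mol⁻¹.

51.8 μm

Q = I·t = 0.7460 × 50760 = 37870 C; n(e⁻) = 0.3924 mol.
n(Zn) = n(e⁻)/2 = 0.1962 mol, so m = 0.1962 × 65.38 = 12.83 g.
Volume = m/ρ = 12.83 / 7.14 = 1.797 cm³.
Thickness = V/A = 1.797 / 347 = 0.00518 cm = 51.8 μm.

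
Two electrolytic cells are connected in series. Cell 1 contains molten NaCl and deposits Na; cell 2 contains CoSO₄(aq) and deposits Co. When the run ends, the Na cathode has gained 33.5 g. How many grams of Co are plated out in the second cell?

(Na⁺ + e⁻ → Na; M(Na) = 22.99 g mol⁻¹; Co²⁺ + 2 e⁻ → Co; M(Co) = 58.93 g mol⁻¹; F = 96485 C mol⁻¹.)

n(Na) = 33.5 / 22.99 = 1.457 mol.
Since Na⁺ + e⁻ → Na, n(e⁻) passed = 1 × 1.457 = 1.457 mol.
Cells in series carry the same charge, so the same 1.457 mol of electrons passes through cell 2.
Co²⁺ + 2 e⁻ → Co, so n(Co) = 1.457 / 2 = 0.7286 mol.
m(Co) = 0.7286 × 58.93 = 42.9 g.

42.9 g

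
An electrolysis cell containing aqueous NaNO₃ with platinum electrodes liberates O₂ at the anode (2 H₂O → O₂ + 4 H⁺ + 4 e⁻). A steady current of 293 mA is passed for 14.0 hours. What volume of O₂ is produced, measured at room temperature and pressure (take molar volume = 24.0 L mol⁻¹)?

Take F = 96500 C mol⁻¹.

0.918 L

Q = I·t = 0.2930 A × 50400 s = 14770 C.
n(e⁻) = Q/F = 14770 / 96500 = 0.1530 mol.
4 electrons are transferred per O₂ molecule, so n(O₂) = 0.1530 / 4 = 0.03826 mol.
V = n × V_m = 0.03826 × 24.0 = 0.918 L.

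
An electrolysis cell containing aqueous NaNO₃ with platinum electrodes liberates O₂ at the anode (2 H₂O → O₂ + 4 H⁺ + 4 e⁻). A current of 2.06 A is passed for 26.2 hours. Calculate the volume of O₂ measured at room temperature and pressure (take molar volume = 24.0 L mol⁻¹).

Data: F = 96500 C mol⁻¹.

12.1 L

Q = I·t = 2.060 A × 94320 s = 194300 C.
n(e⁻) = Q/F = 194300 / 96500 = 2.013 mol.
4 electrons are transferred per O₂ molecule, so n(O₂) = 2.013 / 4 = 0.5034 mol.
V = n × V_m = 0.5034 × 24.0 = 12.1 L.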